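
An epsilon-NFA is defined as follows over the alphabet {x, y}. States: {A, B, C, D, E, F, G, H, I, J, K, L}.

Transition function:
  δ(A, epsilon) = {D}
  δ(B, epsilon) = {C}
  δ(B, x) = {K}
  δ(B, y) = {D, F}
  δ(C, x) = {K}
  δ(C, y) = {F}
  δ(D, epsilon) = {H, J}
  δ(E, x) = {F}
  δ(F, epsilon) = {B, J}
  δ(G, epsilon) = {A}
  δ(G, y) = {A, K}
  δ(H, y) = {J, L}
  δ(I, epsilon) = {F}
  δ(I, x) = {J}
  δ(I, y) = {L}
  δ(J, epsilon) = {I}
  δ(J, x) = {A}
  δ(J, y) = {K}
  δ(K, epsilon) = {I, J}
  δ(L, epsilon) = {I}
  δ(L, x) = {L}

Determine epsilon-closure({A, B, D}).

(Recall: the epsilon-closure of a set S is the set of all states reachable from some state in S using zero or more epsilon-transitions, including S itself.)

Start with {A, B, D}.
From B via epsilon: add C.
From D via epsilon: add H, J.
From J via epsilon: add I.
From I via epsilon: add F.
No new states can be added; the closed set is {A, B, C, D, F, H, I, J}.

{A, B, C, D, F, H, I, J}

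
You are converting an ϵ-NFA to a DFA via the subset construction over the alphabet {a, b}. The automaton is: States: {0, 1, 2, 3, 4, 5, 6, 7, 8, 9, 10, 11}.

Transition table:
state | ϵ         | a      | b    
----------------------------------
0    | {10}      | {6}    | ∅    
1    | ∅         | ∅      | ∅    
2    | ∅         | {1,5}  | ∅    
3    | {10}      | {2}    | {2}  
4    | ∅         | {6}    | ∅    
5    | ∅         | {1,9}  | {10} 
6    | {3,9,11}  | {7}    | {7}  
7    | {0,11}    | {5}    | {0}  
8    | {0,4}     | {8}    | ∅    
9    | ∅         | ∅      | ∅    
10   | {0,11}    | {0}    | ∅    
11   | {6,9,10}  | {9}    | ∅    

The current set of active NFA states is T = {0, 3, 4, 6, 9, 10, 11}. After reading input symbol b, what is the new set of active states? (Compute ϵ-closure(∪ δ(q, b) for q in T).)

{0, 2, 3, 6, 7, 9, 10, 11}

3 on b → {2}.
6 on b → {7}.
No b-transition from 0, 4, 9, 10, 11.
Union after reading b: {2, 7}.
Now take the ϵ-closure:
From 7 via ϵ: add 0, 11.
From 0 via ϵ: add 10.
From 11 via ϵ: add 6, 9.
From 6 via ϵ: add 3.
No new states can be added; the closed set is {0, 2, 3, 6, 7, 9, 10, 11}.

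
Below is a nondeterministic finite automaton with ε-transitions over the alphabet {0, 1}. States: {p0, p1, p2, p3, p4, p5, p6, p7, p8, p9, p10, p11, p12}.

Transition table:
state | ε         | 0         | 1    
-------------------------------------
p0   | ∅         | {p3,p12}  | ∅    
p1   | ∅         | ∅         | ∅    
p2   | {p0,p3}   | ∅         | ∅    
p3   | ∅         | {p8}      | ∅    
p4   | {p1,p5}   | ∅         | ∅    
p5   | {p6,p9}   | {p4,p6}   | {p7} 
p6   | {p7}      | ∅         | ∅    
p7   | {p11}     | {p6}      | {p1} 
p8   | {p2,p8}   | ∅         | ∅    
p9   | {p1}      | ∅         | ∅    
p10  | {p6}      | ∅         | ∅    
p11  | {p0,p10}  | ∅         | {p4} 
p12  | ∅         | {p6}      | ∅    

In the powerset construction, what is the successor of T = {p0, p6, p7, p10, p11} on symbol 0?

{p0, p3, p6, p7, p10, p11, p12}

p0 on 0 → {p3, p12}.
p7 on 0 → {p6}.
No 0-transition from p6, p10, p11.
Union after reading 0: {p3, p6, p12}.
Now take the ε-closure:
From p6 via ε: add p7.
From p7 via ε: add p11.
From p11 via ε: add p0, p10.
No new states can be added; the closed set is {p0, p3, p6, p7, p10, p11, p12}.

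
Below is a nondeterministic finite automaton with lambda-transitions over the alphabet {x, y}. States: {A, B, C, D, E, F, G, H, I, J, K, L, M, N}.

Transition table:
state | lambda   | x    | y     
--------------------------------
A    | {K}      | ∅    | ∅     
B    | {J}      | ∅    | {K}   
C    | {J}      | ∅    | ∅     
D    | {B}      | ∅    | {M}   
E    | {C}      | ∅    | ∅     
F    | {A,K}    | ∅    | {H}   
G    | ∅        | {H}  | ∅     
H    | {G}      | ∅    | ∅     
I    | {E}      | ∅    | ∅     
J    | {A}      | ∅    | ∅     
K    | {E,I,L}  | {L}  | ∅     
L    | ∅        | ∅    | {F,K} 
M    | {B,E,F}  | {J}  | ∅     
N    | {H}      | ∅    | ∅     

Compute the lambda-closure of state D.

Start with {D}.
From D via lambda: add B.
From B via lambda: add J.
From J via lambda: add A.
From A via lambda: add K.
From K via lambda: add E, I, L.
From E via lambda: add C.
No new states can be added; the closed set is {A, B, C, D, E, I, J, K, L}.

{A, B, C, D, E, I, J, K, L}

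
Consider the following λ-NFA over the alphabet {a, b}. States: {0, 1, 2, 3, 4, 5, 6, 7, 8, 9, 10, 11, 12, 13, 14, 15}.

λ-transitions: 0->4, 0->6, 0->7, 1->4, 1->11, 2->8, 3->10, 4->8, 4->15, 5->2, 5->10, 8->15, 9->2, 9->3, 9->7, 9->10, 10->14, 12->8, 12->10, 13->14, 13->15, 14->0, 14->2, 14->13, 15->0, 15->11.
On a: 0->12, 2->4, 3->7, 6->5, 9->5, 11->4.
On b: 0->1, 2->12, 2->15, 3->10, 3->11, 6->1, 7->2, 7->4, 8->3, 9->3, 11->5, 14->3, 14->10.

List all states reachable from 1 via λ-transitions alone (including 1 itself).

{0, 1, 4, 6, 7, 8, 11, 15}

Start with {1}.
From 1 via λ: add 4, 11.
From 4 via λ: add 8, 15.
From 15 via λ: add 0.
From 0 via λ: add 6, 7.
No new states can be added; the closed set is {0, 1, 4, 6, 7, 8, 11, 15}.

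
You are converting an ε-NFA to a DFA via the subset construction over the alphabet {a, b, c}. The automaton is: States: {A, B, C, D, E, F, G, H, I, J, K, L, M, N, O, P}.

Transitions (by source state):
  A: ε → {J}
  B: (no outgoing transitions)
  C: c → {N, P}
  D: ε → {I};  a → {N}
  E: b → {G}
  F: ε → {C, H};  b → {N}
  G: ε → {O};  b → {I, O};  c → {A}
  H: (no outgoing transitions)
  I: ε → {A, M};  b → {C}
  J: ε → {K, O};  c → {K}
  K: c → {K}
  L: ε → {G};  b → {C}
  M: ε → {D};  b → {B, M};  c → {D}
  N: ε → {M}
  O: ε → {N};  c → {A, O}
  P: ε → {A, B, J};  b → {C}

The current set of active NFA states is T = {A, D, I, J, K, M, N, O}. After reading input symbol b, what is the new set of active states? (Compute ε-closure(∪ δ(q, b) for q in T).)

{A, B, C, D, I, J, K, M, N, O}

I on b → {C}.
M on b → {B, M}.
No b-transition from A, D, J, K, N, O.
Union after reading b: {B, C, M}.
Now take the ε-closure:
From M via ε: add D.
From D via ε: add I.
From I via ε: add A.
From A via ε: add J.
From J via ε: add K, O.
From O via ε: add N.
No new states can be added; the closed set is {A, B, C, D, I, J, K, M, N, O}.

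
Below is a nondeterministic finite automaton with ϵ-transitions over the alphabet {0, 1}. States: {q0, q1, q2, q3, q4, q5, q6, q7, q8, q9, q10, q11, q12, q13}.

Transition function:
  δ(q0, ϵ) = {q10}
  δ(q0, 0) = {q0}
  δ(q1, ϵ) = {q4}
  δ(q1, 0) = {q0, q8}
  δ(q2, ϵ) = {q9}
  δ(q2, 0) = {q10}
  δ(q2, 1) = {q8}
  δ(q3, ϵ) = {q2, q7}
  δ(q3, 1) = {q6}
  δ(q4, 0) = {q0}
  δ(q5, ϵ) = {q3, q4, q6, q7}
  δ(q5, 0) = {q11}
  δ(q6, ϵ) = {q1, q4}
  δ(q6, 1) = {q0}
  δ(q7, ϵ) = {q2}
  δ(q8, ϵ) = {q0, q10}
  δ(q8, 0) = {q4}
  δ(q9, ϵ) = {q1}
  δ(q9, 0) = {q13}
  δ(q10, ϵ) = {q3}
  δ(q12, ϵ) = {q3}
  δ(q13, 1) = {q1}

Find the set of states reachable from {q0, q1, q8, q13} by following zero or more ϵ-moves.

{q0, q1, q2, q3, q4, q7, q8, q9, q10, q13}

Start with {q0, q1, q8, q13}.
From q0 via ϵ: add q10.
From q1 via ϵ: add q4.
From q10 via ϵ: add q3.
From q3 via ϵ: add q2, q7.
From q2 via ϵ: add q9.
No new states can be added; the closed set is {q0, q1, q2, q3, q4, q7, q8, q9, q10, q13}.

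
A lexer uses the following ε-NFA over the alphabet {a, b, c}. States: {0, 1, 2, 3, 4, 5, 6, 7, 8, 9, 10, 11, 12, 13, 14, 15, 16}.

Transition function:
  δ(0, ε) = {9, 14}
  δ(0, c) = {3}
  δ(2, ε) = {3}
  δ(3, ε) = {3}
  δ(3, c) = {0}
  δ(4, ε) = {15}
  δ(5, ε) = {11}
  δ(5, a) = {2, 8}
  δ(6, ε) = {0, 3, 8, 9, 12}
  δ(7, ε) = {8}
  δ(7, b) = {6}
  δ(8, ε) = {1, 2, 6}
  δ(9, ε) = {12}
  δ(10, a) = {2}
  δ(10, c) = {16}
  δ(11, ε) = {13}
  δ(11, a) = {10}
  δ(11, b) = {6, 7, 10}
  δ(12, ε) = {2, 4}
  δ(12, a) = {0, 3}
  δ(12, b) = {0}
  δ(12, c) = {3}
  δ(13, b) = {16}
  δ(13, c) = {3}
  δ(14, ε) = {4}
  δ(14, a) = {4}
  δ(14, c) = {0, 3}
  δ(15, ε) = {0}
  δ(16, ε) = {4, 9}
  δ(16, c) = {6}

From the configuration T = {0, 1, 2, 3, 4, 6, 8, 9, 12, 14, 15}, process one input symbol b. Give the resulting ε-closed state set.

{0, 2, 3, 4, 9, 12, 14, 15}

12 on b → {0}.
No b-transition from 0, 1, 2, 3, 4, 6, 8, 9, 14, 15.
Union after reading b: {0}.
Now take the ε-closure:
From 0 via ε: add 9, 14.
From 9 via ε: add 12.
From 14 via ε: add 4.
From 4 via ε: add 15.
From 12 via ε: add 2.
From 2 via ε: add 3.
No new states can be added; the closed set is {0, 2, 3, 4, 9, 12, 14, 15}.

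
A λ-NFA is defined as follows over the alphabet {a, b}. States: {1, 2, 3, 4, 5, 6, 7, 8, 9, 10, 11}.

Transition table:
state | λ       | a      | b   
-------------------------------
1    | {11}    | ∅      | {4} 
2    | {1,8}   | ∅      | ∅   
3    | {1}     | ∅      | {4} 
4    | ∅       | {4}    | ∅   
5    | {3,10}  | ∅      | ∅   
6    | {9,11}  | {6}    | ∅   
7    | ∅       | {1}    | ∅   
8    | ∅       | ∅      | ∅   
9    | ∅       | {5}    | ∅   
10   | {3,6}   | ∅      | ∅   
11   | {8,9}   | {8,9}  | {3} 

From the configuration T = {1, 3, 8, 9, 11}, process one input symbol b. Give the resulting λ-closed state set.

{1, 3, 4, 8, 9, 11}

1 on b → {4}.
3 on b → {4}.
11 on b → {3}.
No b-transition from 8, 9.
Union after reading b: {3, 4}.
Now take the λ-closure:
From 3 via λ: add 1.
From 1 via λ: add 11.
From 11 via λ: add 8, 9.
No new states can be added; the closed set is {1, 3, 4, 8, 9, 11}.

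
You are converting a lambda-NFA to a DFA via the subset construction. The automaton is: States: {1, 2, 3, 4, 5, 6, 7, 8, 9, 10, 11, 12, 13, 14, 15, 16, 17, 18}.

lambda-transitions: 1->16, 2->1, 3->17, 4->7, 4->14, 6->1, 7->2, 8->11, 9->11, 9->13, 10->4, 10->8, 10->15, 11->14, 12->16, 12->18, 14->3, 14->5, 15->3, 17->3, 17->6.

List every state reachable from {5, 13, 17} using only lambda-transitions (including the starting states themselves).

{1, 3, 5, 6, 13, 16, 17}

Start with {5, 13, 17}.
From 17 via lambda: add 3, 6.
From 6 via lambda: add 1.
From 1 via lambda: add 16.
No new states can be added; the closed set is {1, 3, 5, 6, 13, 16, 17}.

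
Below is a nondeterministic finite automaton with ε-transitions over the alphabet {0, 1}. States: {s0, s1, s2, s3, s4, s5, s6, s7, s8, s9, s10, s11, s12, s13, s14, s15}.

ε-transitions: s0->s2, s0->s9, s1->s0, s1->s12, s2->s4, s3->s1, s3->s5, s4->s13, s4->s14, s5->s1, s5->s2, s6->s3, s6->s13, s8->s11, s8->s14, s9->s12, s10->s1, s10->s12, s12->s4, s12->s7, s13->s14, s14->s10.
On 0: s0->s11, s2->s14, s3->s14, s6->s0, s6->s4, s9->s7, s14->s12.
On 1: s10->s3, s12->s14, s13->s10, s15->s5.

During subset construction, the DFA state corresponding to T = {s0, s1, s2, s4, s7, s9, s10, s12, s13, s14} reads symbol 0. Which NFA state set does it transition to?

s0 on 0 → {s11}.
s2 on 0 → {s14}.
s9 on 0 → {s7}.
s14 on 0 → {s12}.
No 0-transition from s1, s4, s7, s10, s12, s13.
Union after reading 0: {s7, s11, s12, s14}.
Now take the ε-closure:
From s12 via ε: add s4.
From s14 via ε: add s10.
From s4 via ε: add s13.
From s10 via ε: add s1.
From s1 via ε: add s0.
From s0 via ε: add s2, s9.
No new states can be added; the closed set is {s0, s1, s2, s4, s7, s9, s10, s11, s12, s13, s14}.

{s0, s1, s2, s4, s7, s9, s10, s11, s12, s13, s14}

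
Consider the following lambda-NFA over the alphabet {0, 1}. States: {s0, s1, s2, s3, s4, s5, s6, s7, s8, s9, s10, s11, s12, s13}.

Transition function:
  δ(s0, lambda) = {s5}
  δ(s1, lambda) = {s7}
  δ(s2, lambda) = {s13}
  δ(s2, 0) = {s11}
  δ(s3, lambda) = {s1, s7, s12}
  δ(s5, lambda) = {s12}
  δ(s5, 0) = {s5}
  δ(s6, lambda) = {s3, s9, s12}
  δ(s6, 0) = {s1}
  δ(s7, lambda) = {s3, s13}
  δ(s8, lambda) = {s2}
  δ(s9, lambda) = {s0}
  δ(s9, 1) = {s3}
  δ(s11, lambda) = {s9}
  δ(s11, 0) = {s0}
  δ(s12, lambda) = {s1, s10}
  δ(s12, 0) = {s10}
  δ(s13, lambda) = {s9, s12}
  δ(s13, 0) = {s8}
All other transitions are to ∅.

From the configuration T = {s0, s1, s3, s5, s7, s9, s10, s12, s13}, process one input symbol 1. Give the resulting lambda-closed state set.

s9 on 1 → {s3}.
No 1-transition from s0, s1, s3, s5, s7, s10, s12, s13.
Union after reading 1: {s3}.
Now take the lambda-closure:
From s3 via lambda: add s1, s7, s12.
From s7 via lambda: add s13.
From s12 via lambda: add s10.
From s13 via lambda: add s9.
From s9 via lambda: add s0.
From s0 via lambda: add s5.
No new states can be added; the closed set is {s0, s1, s3, s5, s7, s9, s10, s12, s13}.

{s0, s1, s3, s5, s7, s9, s10, s12, s13}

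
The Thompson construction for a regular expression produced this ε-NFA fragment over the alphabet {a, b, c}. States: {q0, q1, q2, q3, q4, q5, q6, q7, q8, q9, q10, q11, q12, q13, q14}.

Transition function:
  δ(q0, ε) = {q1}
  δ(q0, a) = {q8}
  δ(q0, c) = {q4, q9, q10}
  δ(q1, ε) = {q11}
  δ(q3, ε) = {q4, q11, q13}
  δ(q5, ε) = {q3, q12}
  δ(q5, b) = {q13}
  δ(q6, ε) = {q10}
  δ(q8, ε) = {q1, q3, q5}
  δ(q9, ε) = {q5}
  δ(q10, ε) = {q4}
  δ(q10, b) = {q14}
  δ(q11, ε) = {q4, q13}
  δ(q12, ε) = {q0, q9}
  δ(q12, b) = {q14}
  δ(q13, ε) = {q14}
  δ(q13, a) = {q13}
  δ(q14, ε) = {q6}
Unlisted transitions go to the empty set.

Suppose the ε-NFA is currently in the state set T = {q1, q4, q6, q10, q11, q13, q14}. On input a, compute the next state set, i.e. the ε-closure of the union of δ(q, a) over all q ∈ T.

{q4, q6, q10, q13, q14}

q13 on a → {q13}.
No a-transition from q1, q4, q6, q10, q11, q14.
Union after reading a: {q13}.
Now take the ε-closure:
From q13 via ε: add q14.
From q14 via ε: add q6.
From q6 via ε: add q10.
From q10 via ε: add q4.
No new states can be added; the closed set is {q4, q6, q10, q13, q14}.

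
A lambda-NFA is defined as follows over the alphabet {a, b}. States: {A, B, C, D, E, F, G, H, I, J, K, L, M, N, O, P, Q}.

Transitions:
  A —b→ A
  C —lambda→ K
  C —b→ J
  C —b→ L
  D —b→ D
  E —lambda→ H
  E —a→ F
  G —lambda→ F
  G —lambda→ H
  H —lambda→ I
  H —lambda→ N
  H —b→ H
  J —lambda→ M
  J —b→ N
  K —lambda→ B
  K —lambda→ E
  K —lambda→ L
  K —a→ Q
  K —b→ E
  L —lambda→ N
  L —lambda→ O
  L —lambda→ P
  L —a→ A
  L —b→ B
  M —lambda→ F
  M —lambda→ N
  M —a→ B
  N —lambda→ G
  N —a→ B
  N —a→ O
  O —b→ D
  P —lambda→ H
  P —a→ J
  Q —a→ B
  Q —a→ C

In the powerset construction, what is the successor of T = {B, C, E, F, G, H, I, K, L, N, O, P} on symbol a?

{A, B, F, G, H, I, J, M, N, O, Q}

E on a → {F}.
K on a → {Q}.
L on a → {A}.
N on a → {B, O}.
P on a → {J}.
No a-transition from B, C, F, G, H, I, O.
Union after reading a: {A, B, F, J, O, Q}.
Now take the lambda-closure:
From J via lambda: add M.
From M via lambda: add N.
From N via lambda: add G.
From G via lambda: add H.
From H via lambda: add I.
No new states can be added; the closed set is {A, B, F, G, H, I, J, M, N, O, Q}.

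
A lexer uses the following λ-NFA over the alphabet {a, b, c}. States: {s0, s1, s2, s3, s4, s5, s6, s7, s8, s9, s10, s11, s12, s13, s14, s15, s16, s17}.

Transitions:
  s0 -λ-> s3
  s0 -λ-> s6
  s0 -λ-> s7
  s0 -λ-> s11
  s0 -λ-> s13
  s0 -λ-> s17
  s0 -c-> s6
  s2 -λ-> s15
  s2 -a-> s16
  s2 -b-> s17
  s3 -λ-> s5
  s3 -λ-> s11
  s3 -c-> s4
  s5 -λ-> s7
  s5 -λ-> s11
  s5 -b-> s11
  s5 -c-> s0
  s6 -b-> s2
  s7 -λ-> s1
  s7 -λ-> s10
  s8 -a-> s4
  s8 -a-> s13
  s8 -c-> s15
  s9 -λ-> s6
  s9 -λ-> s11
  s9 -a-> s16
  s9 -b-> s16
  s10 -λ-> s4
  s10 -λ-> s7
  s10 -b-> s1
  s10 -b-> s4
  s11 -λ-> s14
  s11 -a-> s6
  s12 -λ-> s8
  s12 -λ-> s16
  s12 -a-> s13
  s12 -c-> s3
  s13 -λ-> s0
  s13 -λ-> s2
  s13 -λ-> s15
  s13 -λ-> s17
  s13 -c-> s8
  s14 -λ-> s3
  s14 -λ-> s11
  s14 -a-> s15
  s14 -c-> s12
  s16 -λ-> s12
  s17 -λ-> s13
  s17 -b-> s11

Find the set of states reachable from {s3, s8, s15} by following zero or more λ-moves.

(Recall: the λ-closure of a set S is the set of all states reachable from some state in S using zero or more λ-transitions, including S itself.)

Start with {s3, s8, s15}.
From s3 via λ: add s5, s11.
From s5 via λ: add s7.
From s11 via λ: add s14.
From s7 via λ: add s1, s10.
From s10 via λ: add s4.
No new states can be added; the closed set is {s1, s3, s4, s5, s7, s8, s10, s11, s14, s15}.

{s1, s3, s4, s5, s7, s8, s10, s11, s14, s15}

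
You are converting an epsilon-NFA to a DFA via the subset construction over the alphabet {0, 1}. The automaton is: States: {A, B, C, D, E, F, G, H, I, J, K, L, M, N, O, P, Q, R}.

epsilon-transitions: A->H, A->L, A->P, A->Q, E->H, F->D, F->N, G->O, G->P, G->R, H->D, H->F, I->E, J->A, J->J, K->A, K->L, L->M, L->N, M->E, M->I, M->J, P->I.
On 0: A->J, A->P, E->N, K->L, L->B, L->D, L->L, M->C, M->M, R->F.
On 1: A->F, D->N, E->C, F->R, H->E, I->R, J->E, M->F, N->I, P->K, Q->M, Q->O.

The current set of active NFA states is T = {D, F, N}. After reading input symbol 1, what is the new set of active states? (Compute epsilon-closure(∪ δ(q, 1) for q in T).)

{D, E, F, H, I, N, R}

D on 1 → {N}.
F on 1 → {R}.
N on 1 → {I}.
Union after reading 1: {I, N, R}.
Now take the epsilon-closure:
From I via epsilon: add E.
From E via epsilon: add H.
From H via epsilon: add D, F.
No new states can be added; the closed set is {D, E, F, H, I, N, R}.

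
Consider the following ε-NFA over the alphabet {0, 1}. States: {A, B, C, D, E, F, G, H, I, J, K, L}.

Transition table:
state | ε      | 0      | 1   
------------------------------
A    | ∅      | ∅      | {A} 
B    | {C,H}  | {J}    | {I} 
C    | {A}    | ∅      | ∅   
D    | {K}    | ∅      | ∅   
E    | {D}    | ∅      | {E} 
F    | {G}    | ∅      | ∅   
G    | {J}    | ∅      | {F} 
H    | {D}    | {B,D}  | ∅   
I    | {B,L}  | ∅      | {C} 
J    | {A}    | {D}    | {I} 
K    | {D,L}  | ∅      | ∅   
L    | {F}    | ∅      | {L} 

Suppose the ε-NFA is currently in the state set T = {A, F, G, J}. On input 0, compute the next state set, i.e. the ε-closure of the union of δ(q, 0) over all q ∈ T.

{A, D, F, G, J, K, L}

J on 0 → {D}.
No 0-transition from A, F, G.
Union after reading 0: {D}.
Now take the ε-closure:
From D via ε: add K.
From K via ε: add L.
From L via ε: add F.
From F via ε: add G.
From G via ε: add J.
From J via ε: add A.
No new states can be added; the closed set is {A, D, F, G, J, K, L}.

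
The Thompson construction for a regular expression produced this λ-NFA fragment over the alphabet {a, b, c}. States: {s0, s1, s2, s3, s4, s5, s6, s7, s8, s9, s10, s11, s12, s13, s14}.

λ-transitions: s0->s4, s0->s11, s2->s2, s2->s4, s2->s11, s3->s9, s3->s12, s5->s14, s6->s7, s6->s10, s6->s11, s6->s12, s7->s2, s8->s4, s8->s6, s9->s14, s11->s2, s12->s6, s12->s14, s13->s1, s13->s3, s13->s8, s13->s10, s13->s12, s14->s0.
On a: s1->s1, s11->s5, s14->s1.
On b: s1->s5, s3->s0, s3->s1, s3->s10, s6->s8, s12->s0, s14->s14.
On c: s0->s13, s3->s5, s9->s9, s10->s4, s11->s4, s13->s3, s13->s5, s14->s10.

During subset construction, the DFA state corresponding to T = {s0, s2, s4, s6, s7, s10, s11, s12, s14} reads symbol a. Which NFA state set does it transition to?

{s0, s1, s2, s4, s5, s11, s14}

s11 on a → {s5}.
s14 on a → {s1}.
No a-transition from s0, s2, s4, s6, s7, s10, s12.
Union after reading a: {s1, s5}.
Now take the λ-closure:
From s5 via λ: add s14.
From s14 via λ: add s0.
From s0 via λ: add s4, s11.
From s11 via λ: add s2.
No new states can be added; the closed set is {s0, s1, s2, s4, s5, s11, s14}.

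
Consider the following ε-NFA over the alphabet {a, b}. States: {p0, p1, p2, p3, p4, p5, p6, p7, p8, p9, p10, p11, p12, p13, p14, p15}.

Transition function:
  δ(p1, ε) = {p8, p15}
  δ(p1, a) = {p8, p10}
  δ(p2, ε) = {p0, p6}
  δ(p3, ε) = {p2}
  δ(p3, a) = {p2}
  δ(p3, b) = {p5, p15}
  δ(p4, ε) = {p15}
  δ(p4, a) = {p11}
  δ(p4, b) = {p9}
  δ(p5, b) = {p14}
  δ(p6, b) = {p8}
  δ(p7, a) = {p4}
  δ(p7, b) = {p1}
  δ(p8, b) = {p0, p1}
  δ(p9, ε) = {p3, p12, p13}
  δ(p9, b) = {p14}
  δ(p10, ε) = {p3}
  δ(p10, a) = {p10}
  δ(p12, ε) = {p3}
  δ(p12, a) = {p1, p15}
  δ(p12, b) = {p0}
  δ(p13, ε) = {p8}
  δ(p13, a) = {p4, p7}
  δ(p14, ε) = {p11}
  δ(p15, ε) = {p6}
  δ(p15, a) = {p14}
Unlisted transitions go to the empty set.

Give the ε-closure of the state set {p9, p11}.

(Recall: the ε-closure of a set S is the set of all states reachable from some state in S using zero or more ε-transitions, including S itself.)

Start with {p9, p11}.
From p9 via ε: add p3, p12, p13.
From p3 via ε: add p2.
From p13 via ε: add p8.
From p2 via ε: add p0, p6.
No new states can be added; the closed set is {p0, p2, p3, p6, p8, p9, p11, p12, p13}.

{p0, p2, p3, p6, p8, p9, p11, p12, p13}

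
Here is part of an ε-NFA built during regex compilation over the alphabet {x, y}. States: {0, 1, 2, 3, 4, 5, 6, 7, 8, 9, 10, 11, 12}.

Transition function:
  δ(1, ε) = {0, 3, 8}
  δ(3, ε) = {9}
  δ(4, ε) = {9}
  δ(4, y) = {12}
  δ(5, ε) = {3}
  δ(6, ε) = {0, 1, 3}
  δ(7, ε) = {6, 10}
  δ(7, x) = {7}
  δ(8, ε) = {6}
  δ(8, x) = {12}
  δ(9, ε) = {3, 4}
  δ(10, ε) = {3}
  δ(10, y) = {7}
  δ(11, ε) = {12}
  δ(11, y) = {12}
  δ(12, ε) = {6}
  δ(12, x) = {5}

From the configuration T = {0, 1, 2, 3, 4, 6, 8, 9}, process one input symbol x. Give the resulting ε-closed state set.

8 on x → {12}.
No x-transition from 0, 1, 2, 3, 4, 6, 9.
Union after reading x: {12}.
Now take the ε-closure:
From 12 via ε: add 6.
From 6 via ε: add 0, 1, 3.
From 1 via ε: add 8.
From 3 via ε: add 9.
From 9 via ε: add 4.
No new states can be added; the closed set is {0, 1, 3, 4, 6, 8, 9, 12}.

{0, 1, 3, 4, 6, 8, 9, 12}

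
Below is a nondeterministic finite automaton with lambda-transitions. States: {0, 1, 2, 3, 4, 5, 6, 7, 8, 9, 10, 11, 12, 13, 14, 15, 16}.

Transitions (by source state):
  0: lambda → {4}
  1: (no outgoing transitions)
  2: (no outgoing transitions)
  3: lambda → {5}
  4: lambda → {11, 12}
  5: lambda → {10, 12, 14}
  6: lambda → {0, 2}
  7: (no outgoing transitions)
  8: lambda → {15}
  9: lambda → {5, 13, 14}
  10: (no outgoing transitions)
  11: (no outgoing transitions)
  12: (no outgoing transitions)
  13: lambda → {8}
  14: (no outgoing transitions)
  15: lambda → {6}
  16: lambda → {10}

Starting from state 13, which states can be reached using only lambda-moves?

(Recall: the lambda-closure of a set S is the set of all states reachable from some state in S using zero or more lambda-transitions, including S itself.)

Start with {13}.
From 13 via lambda: add 8.
From 8 via lambda: add 15.
From 15 via lambda: add 6.
From 6 via lambda: add 0, 2.
From 0 via lambda: add 4.
From 4 via lambda: add 11, 12.
No new states can be added; the closed set is {0, 2, 4, 6, 8, 11, 12, 13, 15}.

{0, 2, 4, 6, 8, 11, 12, 13, 15}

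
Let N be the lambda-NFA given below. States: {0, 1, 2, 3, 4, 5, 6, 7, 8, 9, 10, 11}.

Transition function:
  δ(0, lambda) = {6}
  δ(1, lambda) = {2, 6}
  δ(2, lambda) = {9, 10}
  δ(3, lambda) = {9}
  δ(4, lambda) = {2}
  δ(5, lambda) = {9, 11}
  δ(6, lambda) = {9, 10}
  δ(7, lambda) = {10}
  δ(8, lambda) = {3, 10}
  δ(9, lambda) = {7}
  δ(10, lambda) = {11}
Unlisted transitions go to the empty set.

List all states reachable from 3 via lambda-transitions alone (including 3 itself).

{3, 7, 9, 10, 11}

Start with {3}.
From 3 via lambda: add 9.
From 9 via lambda: add 7.
From 7 via lambda: add 10.
From 10 via lambda: add 11.
No new states can be added; the closed set is {3, 7, 9, 10, 11}.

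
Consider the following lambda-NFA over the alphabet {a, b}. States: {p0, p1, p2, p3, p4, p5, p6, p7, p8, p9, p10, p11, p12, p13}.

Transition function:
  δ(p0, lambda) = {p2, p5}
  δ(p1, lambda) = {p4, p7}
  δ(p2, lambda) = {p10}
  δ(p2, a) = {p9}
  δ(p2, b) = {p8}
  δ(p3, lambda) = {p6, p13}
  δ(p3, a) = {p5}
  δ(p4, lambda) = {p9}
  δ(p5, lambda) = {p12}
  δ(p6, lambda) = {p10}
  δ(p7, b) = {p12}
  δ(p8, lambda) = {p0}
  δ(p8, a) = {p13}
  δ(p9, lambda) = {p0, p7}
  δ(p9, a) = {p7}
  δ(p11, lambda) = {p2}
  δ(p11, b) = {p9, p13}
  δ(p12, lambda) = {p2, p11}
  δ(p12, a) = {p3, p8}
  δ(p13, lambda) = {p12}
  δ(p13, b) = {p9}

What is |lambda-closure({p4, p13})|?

10

Start with {p4, p13}.
From p4 via lambda: add p9.
From p13 via lambda: add p12.
From p9 via lambda: add p0, p7.
From p12 via lambda: add p2, p11.
From p0 via lambda: add p5.
From p2 via lambda: add p10.
lambda-closure = {p0, p2, p4, p5, p7, p9, p10, p11, p12, p13}, which has 10 states.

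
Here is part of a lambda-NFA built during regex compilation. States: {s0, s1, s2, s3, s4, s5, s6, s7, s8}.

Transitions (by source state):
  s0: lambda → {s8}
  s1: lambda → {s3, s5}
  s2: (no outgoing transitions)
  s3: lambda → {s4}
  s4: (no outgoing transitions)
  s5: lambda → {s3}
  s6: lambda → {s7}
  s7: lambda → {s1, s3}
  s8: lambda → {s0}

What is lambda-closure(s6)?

{s1, s3, s4, s5, s6, s7}

Start with {s6}.
From s6 via lambda: add s7.
From s7 via lambda: add s1, s3.
From s1 via lambda: add s5.
From s3 via lambda: add s4.
No new states can be added; the closed set is {s1, s3, s4, s5, s6, s7}.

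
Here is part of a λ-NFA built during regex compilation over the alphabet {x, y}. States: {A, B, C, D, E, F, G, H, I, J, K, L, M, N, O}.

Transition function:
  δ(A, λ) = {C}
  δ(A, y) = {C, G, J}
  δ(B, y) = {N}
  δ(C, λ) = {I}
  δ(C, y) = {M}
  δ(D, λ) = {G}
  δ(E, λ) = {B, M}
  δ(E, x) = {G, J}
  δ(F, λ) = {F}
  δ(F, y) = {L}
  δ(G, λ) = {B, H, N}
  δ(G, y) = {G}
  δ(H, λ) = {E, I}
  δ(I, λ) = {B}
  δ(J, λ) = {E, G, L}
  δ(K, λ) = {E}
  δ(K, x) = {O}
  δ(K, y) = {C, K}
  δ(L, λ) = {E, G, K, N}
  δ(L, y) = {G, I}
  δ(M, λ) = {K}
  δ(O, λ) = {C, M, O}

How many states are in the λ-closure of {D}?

Start with {D}.
From D via λ: add G.
From G via λ: add B, H, N.
From H via λ: add E, I.
From E via λ: add M.
From M via λ: add K.
λ-closure = {B, D, E, G, H, I, K, M, N}, which has 9 states.

9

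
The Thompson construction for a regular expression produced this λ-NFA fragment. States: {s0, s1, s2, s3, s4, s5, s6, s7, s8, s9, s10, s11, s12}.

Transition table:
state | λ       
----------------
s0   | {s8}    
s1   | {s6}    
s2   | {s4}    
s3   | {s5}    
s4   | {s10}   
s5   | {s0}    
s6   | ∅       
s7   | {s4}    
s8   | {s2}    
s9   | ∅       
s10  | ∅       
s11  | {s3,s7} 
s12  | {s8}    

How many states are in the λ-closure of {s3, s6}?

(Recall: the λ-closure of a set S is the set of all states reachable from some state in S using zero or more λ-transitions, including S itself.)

Start with {s3, s6}.
From s3 via λ: add s5.
From s5 via λ: add s0.
From s0 via λ: add s8.
From s8 via λ: add s2.
From s2 via λ: add s4.
From s4 via λ: add s10.
λ-closure = {s0, s2, s3, s4, s5, s6, s8, s10}, which has 8 states.

8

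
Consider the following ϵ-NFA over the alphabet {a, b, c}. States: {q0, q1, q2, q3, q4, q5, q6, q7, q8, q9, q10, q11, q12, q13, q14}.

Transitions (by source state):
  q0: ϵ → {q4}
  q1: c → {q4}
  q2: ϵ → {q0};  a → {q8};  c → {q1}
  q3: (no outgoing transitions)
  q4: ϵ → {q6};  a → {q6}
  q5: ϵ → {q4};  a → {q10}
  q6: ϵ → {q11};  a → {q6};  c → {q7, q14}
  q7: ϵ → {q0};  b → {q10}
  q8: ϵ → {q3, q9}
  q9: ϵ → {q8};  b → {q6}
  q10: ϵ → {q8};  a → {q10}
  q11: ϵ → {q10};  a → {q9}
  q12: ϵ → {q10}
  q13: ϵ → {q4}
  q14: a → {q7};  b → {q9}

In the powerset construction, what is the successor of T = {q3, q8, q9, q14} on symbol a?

q14 on a → {q7}.
No a-transition from q3, q8, q9.
Union after reading a: {q7}.
Now take the ϵ-closure:
From q7 via ϵ: add q0.
From q0 via ϵ: add q4.
From q4 via ϵ: add q6.
From q6 via ϵ: add q11.
From q11 via ϵ: add q10.
From q10 via ϵ: add q8.
From q8 via ϵ: add q3, q9.
No new states can be added; the closed set is {q0, q3, q4, q6, q7, q8, q9, q10, q11}.

{q0, q3, q4, q6, q7, q8, q9, q10, q11}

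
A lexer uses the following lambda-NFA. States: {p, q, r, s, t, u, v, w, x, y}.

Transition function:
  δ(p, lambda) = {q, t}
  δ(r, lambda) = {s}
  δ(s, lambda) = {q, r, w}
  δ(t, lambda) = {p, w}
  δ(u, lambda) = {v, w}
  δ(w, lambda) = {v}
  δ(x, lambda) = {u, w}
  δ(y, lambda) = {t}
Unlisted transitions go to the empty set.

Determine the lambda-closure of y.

{p, q, t, v, w, y}

Start with {y}.
From y via lambda: add t.
From t via lambda: add p, w.
From p via lambda: add q.
From w via lambda: add v.
No new states can be added; the closed set is {p, q, t, v, w, y}.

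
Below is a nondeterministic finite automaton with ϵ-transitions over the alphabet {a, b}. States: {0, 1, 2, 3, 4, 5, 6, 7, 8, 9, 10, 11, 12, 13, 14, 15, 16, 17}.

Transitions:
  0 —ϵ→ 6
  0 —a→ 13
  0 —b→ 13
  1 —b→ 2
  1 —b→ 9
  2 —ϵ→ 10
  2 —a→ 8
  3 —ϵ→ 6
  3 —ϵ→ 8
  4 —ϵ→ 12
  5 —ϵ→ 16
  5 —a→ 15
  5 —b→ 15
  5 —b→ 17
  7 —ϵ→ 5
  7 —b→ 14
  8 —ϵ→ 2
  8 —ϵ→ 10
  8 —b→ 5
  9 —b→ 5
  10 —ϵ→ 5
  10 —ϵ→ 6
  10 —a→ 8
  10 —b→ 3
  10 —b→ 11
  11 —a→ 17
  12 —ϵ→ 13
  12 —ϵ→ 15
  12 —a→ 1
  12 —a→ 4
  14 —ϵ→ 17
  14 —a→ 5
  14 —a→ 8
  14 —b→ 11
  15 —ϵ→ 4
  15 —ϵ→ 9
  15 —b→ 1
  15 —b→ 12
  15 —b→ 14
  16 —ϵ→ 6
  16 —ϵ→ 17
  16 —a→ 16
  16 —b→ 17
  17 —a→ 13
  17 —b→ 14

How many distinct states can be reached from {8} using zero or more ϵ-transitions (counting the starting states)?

7

Start with {8}.
From 8 via ϵ: add 2, 10.
From 10 via ϵ: add 5, 6.
From 5 via ϵ: add 16.
From 16 via ϵ: add 17.
ϵ-closure = {2, 5, 6, 8, 10, 16, 17}, which has 7 states.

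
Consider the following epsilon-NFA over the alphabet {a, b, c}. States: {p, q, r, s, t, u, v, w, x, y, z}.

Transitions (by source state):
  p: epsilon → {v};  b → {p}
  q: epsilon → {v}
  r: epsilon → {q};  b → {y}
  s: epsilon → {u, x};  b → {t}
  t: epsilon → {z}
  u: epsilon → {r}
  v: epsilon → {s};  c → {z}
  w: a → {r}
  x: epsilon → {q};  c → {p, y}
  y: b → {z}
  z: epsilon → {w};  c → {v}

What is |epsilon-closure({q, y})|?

Start with {q, y}.
From q via epsilon: add v.
From v via epsilon: add s.
From s via epsilon: add u, x.
From u via epsilon: add r.
epsilon-closure = {q, r, s, u, v, x, y}, which has 7 states.

7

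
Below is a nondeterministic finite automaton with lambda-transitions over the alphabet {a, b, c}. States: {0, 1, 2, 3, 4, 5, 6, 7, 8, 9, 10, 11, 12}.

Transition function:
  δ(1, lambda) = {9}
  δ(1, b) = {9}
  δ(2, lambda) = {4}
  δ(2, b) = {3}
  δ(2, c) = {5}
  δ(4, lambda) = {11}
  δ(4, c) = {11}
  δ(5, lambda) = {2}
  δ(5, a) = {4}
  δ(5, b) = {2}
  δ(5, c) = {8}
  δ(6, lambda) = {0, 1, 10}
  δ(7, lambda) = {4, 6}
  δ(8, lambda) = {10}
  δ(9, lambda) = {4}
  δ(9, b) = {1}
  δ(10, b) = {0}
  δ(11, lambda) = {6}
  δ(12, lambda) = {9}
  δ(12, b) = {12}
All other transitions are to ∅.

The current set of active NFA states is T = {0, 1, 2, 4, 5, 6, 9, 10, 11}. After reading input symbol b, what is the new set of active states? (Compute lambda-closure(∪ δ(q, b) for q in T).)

{0, 1, 2, 3, 4, 6, 9, 10, 11}

1 on b → {9}.
2 on b → {3}.
5 on b → {2}.
9 on b → {1}.
10 on b → {0}.
No b-transition from 0, 4, 6, 11.
Union after reading b: {0, 1, 2, 3, 9}.
Now take the lambda-closure:
From 2 via lambda: add 4.
From 4 via lambda: add 11.
From 11 via lambda: add 6.
From 6 via lambda: add 10.
No new states can be added; the closed set is {0, 1, 2, 3, 4, 6, 9, 10, 11}.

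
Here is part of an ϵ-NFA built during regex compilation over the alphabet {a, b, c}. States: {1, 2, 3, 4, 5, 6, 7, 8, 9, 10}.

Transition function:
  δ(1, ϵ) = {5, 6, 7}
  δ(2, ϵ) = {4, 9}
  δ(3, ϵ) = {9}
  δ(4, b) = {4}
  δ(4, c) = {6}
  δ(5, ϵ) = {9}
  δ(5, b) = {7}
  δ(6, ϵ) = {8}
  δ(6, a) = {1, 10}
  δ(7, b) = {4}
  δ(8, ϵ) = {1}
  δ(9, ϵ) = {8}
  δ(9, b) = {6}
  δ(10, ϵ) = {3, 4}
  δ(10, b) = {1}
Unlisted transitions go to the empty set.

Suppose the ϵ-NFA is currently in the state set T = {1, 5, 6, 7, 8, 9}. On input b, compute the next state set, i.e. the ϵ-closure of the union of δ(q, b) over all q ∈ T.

5 on b → {7}.
7 on b → {4}.
9 on b → {6}.
No b-transition from 1, 6, 8.
Union after reading b: {4, 6, 7}.
Now take the ϵ-closure:
From 6 via ϵ: add 8.
From 8 via ϵ: add 1.
From 1 via ϵ: add 5.
From 5 via ϵ: add 9.
No new states can be added; the closed set is {1, 4, 5, 6, 7, 8, 9}.

{1, 4, 5, 6, 7, 8, 9}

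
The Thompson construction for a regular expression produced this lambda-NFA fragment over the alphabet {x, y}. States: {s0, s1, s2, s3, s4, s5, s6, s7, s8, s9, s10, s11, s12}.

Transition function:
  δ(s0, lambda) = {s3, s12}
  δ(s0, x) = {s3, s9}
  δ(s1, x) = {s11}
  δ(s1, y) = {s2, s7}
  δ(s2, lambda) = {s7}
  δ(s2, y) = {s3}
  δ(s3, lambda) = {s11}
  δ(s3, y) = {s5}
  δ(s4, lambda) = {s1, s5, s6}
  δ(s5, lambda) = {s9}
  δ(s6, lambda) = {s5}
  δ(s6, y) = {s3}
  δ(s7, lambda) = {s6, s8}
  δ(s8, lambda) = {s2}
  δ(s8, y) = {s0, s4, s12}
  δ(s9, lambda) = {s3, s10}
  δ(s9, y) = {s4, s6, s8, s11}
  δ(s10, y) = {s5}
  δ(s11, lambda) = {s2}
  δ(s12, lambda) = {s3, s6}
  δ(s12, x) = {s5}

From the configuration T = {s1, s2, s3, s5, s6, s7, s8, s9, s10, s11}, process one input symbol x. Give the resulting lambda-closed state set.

{s2, s3, s5, s6, s7, s8, s9, s10, s11}

s1 on x → {s11}.
No x-transition from s2, s3, s5, s6, s7, s8, s9, s10, s11.
Union after reading x: {s11}.
Now take the lambda-closure:
From s11 via lambda: add s2.
From s2 via lambda: add s7.
From s7 via lambda: add s6, s8.
From s6 via lambda: add s5.
From s5 via lambda: add s9.
From s9 via lambda: add s3, s10.
No new states can be added; the closed set is {s2, s3, s5, s6, s7, s8, s9, s10, s11}.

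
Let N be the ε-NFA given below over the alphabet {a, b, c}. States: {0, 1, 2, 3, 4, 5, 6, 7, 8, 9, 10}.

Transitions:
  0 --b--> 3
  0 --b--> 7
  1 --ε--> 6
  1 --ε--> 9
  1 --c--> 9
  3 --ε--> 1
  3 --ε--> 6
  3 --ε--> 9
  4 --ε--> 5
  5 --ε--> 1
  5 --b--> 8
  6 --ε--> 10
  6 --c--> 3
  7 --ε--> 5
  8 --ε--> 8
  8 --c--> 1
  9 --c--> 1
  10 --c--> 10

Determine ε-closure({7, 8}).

{1, 5, 6, 7, 8, 9, 10}

Start with {7, 8}.
From 7 via ε: add 5.
From 5 via ε: add 1.
From 1 via ε: add 6, 9.
From 6 via ε: add 10.
No new states can be added; the closed set is {1, 5, 6, 7, 8, 9, 10}.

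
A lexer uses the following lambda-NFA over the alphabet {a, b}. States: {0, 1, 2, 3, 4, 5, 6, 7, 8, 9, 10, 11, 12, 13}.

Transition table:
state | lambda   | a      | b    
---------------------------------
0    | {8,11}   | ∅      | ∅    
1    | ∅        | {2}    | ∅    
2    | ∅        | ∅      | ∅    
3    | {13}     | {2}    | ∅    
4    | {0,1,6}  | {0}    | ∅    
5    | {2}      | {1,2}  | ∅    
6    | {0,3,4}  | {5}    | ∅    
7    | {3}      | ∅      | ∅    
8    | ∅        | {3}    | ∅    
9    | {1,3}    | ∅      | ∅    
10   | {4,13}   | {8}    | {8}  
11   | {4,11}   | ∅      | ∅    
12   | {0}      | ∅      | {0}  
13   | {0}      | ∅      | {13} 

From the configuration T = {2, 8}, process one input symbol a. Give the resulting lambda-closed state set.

8 on a → {3}.
No a-transition from 2.
Union after reading a: {3}.
Now take the lambda-closure:
From 3 via lambda: add 13.
From 13 via lambda: add 0.
From 0 via lambda: add 8, 11.
From 11 via lambda: add 4.
From 4 via lambda: add 1, 6.
No new states can be added; the closed set is {0, 1, 3, 4, 6, 8, 11, 13}.

{0, 1, 3, 4, 6, 8, 11, 13}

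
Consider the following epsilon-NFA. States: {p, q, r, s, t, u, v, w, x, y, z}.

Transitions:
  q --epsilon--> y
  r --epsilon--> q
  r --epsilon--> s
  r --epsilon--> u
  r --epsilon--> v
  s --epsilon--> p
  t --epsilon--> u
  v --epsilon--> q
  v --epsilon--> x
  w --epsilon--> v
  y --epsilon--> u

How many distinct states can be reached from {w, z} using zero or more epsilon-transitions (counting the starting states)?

7

Start with {w, z}.
From w via epsilon: add v.
From v via epsilon: add q, x.
From q via epsilon: add y.
From y via epsilon: add u.
epsilon-closure = {q, u, v, w, x, y, z}, which has 7 states.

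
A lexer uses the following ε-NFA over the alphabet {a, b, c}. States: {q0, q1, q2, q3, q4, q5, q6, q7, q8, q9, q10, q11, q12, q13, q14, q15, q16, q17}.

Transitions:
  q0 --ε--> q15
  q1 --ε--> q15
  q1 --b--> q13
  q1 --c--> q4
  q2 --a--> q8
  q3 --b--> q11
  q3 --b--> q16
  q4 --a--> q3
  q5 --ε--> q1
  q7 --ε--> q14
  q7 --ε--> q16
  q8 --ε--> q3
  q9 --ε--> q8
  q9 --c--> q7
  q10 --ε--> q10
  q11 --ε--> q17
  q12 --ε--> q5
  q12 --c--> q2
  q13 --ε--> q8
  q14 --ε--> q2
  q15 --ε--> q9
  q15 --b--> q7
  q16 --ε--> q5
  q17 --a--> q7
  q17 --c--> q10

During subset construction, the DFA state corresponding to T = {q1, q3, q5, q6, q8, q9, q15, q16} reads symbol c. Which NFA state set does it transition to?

{q1, q2, q3, q4, q5, q7, q8, q9, q14, q15, q16}

q1 on c → {q4}.
q9 on c → {q7}.
No c-transition from q3, q5, q6, q8, q15, q16.
Union after reading c: {q4, q7}.
Now take the ε-closure:
From q7 via ε: add q14, q16.
From q14 via ε: add q2.
From q16 via ε: add q5.
From q5 via ε: add q1.
From q1 via ε: add q15.
From q15 via ε: add q9.
From q9 via ε: add q8.
From q8 via ε: add q3.
No new states can be added; the closed set is {q1, q2, q3, q4, q5, q7, q8, q9, q14, q15, q16}.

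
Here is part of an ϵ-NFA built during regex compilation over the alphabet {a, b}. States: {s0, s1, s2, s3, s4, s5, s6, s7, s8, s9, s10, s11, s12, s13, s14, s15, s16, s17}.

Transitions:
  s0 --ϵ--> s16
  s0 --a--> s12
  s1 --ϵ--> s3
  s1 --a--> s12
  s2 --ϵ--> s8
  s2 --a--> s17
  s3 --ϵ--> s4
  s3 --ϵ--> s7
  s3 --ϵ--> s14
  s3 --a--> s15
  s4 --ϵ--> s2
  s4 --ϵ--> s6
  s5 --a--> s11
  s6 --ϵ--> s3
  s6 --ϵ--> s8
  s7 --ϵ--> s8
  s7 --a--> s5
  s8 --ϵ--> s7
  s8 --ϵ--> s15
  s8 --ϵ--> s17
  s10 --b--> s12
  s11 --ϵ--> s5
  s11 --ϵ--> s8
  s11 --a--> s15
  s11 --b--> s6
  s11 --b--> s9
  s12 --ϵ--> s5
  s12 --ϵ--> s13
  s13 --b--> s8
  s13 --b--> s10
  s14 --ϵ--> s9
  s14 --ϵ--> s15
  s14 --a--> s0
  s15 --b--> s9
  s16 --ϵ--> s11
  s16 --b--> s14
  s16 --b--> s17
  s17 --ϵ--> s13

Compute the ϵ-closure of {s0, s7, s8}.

{s0, s5, s7, s8, s11, s13, s15, s16, s17}

Start with {s0, s7, s8}.
From s0 via ϵ: add s16.
From s8 via ϵ: add s15, s17.
From s16 via ϵ: add s11.
From s17 via ϵ: add s13.
From s11 via ϵ: add s5.
No new states can be added; the closed set is {s0, s5, s7, s8, s11, s13, s15, s16, s17}.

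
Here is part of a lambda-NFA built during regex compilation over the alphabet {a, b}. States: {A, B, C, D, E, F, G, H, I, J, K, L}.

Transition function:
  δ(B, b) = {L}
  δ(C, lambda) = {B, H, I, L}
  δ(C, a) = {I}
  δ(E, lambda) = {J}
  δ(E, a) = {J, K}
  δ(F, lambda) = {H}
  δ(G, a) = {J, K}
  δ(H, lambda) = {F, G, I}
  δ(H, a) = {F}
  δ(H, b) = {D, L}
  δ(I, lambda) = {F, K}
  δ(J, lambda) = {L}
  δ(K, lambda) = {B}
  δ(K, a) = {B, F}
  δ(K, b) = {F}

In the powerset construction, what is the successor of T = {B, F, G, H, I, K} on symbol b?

B on b → {L}.
H on b → {D, L}.
K on b → {F}.
No b-transition from F, G, I.
Union after reading b: {D, F, L}.
Now take the lambda-closure:
From F via lambda: add H.
From H via lambda: add G, I.
From I via lambda: add K.
From K via lambda: add B.
No new states can be added; the closed set is {B, D, F, G, H, I, K, L}.

{B, D, F, G, H, I, K, L}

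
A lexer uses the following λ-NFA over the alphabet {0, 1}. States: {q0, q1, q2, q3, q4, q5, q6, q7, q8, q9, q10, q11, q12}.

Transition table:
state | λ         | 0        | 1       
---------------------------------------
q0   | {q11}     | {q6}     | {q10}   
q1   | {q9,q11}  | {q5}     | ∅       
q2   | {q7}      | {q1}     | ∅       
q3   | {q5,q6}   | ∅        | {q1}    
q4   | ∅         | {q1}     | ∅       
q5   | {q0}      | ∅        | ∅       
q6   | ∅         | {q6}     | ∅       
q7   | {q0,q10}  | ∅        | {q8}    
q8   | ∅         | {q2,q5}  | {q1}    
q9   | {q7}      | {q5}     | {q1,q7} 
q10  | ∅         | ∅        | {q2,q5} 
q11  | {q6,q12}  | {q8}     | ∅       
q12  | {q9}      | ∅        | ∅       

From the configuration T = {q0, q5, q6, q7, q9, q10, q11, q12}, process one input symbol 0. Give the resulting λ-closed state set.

q0 on 0 → {q6}.
q6 on 0 → {q6}.
q9 on 0 → {q5}.
q11 on 0 → {q8}.
No 0-transition from q5, q7, q10, q12.
Union after reading 0: {q5, q6, q8}.
Now take the λ-closure:
From q5 via λ: add q0.
From q0 via λ: add q11.
From q11 via λ: add q12.
From q12 via λ: add q9.
From q9 via λ: add q7.
From q7 via λ: add q10.
No new states can be added; the closed set is {q0, q5, q6, q7, q8, q9, q10, q11, q12}.

{q0, q5, q6, q7, q8, q9, q10, q11, q12}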